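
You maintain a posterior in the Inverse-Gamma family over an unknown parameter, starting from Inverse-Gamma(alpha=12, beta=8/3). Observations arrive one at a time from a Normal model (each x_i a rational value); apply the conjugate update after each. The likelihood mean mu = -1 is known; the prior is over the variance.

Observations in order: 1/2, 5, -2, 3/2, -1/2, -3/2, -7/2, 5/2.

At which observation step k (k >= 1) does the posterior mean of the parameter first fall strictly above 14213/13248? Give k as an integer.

k = 2

obs 1: x=1/2 → posterior Inverse-Gamma(25/2, 91/24)
obs 2: x=5 → posterior Inverse-Gamma(13, 523/24)
obs 3: x=-2 → posterior Inverse-Gamma(27/2, 535/24)
obs 4: x=3/2 → posterior Inverse-Gamma(14, 305/12)
obs 5: x=-1/2 → posterior Inverse-Gamma(29/2, 613/24)
obs 6: x=-3/2 → posterior Inverse-Gamma(15, 77/3)
obs 7: x=-7/2 → posterior Inverse-Gamma(31/2, 691/24)
obs 8: x=5/2 → posterior Inverse-Gamma(16, 419/12)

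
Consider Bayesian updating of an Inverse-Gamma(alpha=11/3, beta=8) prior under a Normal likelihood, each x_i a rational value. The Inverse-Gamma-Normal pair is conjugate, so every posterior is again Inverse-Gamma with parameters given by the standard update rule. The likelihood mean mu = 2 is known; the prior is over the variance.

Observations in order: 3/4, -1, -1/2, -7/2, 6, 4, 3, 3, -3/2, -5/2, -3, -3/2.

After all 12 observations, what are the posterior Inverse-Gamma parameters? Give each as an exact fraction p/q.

obs 1: x=3/4 → posterior Inverse-Gamma(25/6, 281/32)
obs 2: x=-1 → posterior Inverse-Gamma(14/3, 425/32)
obs 3: x=-1/2 → posterior Inverse-Gamma(31/6, 525/32)
obs 4: x=-7/2 → posterior Inverse-Gamma(17/3, 1009/32)
obs 5: x=6 → posterior Inverse-Gamma(37/6, 1265/32)
obs 6: x=4 → posterior Inverse-Gamma(20/3, 1329/32)
obs 7: x=3 → posterior Inverse-Gamma(43/6, 1345/32)
obs 8: x=3 → posterior Inverse-Gamma(23/3, 1361/32)
obs 9: x=-3/2 → posterior Inverse-Gamma(49/6, 1557/32)
obs 10: x=-5/2 → posterior Inverse-Gamma(26/3, 1881/32)
obs 11: x=-3 → posterior Inverse-Gamma(55/6, 2281/32)
obs 12: x=-3/2 → posterior Inverse-Gamma(29/3, 2477/32)

alpha=29/3, beta=2477/32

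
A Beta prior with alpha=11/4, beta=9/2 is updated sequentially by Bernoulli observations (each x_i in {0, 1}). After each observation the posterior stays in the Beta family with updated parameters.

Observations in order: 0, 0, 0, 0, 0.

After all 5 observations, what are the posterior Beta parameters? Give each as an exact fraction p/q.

obs 1: x=0 → posterior Beta(11/4, 11/2)
obs 2: x=0 → posterior Beta(11/4, 13/2)
obs 3: x=0 → posterior Beta(11/4, 15/2)
obs 4: x=0 → posterior Beta(11/4, 17/2)
obs 5: x=0 → posterior Beta(11/4, 19/2)

alpha=11/4, beta=19/2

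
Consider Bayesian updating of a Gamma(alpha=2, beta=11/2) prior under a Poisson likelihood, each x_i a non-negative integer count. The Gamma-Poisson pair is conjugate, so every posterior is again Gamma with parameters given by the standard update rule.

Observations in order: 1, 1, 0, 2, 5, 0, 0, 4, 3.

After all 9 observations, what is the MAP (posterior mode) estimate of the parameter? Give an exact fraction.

34/29

obs 1: x=1 → posterior Gamma(3, 13/2)
obs 2: x=1 → posterior Gamma(4, 15/2)
obs 3: x=0 → posterior Gamma(4, 17/2)
obs 4: x=2 → posterior Gamma(6, 19/2)
obs 5: x=5 → posterior Gamma(11, 21/2)
obs 6: x=0 → posterior Gamma(11, 23/2)
obs 7: x=0 → posterior Gamma(11, 25/2)
obs 8: x=4 → posterior Gamma(15, 27/2)
obs 9: x=3 → posterior Gamma(18, 29/2)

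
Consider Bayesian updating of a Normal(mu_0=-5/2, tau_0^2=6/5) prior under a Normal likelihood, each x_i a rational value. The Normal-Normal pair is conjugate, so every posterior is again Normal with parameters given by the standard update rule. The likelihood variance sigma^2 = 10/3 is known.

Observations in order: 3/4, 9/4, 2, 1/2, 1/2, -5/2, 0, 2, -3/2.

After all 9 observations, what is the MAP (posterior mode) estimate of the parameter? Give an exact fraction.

-1/4

obs 1: x=3/4 → posterior Normal(-223/136, 15/17)
obs 2: x=9/4 → posterior Normal(-71/86, 30/43)
obs 3: x=2 → posterior Normal(-35/104, 15/26)
obs 4: x=1/2 → posterior Normal(-13/61, 30/61)
obs 5: x=1/2 → posterior Normal(-17/140, 3/7)
obs 6: x=-5/2 → posterior Normal(-31/79, 30/79)
obs 7: x=0 → posterior Normal(-31/88, 15/44)
obs 8: x=2 → posterior Normal(-13/97, 30/97)
obs 9: x=-3/2 → posterior Normal(-1/4, 15/53)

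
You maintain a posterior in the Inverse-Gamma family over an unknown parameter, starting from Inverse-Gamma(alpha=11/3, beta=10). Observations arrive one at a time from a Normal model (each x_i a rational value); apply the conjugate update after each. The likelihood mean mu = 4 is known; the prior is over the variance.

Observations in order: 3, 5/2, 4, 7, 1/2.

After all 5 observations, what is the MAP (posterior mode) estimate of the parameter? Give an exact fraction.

267/86

obs 1: x=3 → posterior Inverse-Gamma(25/6, 21/2)
obs 2: x=5/2 → posterior Inverse-Gamma(14/3, 93/8)
obs 3: x=4 → posterior Inverse-Gamma(31/6, 93/8)
obs 4: x=7 → posterior Inverse-Gamma(17/3, 129/8)
obs 5: x=1/2 → posterior Inverse-Gamma(37/6, 89/4)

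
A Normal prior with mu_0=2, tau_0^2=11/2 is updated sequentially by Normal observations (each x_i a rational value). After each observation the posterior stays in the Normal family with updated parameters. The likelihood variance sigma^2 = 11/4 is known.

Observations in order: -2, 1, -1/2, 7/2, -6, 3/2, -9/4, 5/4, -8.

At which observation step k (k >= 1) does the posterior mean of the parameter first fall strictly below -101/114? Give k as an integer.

obs 1: x=-2 → posterior Normal(-2/3, 11/6)
obs 2: x=1 → posterior Normal(0, 11/10)
obs 3: x=-1/2 → posterior Normal(-1/7, 11/14)
obs 4: x=7/2 → posterior Normal(2/3, 11/18)
obs 5: x=-6 → posterior Normal(-6/11, 1/2)
obs 6: x=3/2 → posterior Normal(-3/13, 11/26)
obs 7: x=-9/4 → posterior Normal(-1/2, 11/30)
obs 8: x=5/4 → posterior Normal(-5/17, 11/34)
obs 9: x=-8 → posterior Normal(-21/19, 11/38)

k = 9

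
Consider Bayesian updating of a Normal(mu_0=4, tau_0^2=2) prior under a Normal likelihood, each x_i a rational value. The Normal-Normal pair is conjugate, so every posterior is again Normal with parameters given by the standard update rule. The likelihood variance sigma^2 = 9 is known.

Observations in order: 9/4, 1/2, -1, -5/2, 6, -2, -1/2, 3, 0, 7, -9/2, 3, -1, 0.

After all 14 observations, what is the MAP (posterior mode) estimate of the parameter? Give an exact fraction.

obs 1: x=9/4 → posterior Normal(81/22, 18/11)
obs 2: x=1/2 → posterior Normal(83/26, 18/13)
obs 3: x=-1 → posterior Normal(79/30, 6/5)
obs 4: x=-5/2 → posterior Normal(69/34, 18/17)
obs 5: x=6 → posterior Normal(93/38, 18/19)
obs 6: x=-2 → posterior Normal(85/42, 6/7)
obs 7: x=-1/2 → posterior Normal(83/46, 18/23)
obs 8: x=3 → posterior Normal(19/10, 18/25)
obs 9: x=0 → posterior Normal(95/54, 2/3)
obs 10: x=7 → posterior Normal(123/58, 18/29)
obs 11: x=-9/2 → posterior Normal(105/62, 18/31)
obs 12: x=3 → posterior Normal(39/22, 6/11)
obs 13: x=-1 → posterior Normal(113/70, 18/35)
obs 14: x=0 → posterior Normal(113/74, 18/37)

113/74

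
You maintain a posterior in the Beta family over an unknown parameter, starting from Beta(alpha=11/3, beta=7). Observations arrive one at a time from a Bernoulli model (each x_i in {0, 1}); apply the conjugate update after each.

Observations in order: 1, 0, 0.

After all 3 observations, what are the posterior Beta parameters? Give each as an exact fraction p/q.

obs 1: x=1 → posterior Beta(14/3, 7)
obs 2: x=0 → posterior Beta(14/3, 8)
obs 3: x=0 → posterior Beta(14/3, 9)

alpha=14/3, beta=9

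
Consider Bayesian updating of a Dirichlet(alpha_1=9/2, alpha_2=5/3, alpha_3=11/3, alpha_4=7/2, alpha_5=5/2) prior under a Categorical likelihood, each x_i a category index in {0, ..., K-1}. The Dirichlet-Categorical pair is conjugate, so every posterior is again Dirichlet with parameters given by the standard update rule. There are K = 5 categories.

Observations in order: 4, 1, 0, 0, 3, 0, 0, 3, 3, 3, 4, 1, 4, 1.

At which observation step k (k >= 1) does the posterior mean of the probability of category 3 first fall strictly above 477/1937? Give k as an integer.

k = 9

obs 1: x=4 → posterior Dirichlet(9/2, 5/3, 11/3, 7/2, 7/2)
obs 2: x=1 → posterior Dirichlet(9/2, 8/3, 11/3, 7/2, 7/2)
obs 3: x=0 → posterior Dirichlet(11/2, 8/3, 11/3, 7/2, 7/2)
obs 4: x=0 → posterior Dirichlet(13/2, 8/3, 11/3, 7/2, 7/2)
obs 5: x=3 → posterior Dirichlet(13/2, 8/3, 11/3, 9/2, 7/2)
obs 6: x=0 → posterior Dirichlet(15/2, 8/3, 11/3, 9/2, 7/2)
obs 7: x=0 → posterior Dirichlet(17/2, 8/3, 11/3, 9/2, 7/2)
obs 8: x=3 → posterior Dirichlet(17/2, 8/3, 11/3, 11/2, 7/2)
obs 9: x=3 → posterior Dirichlet(17/2, 8/3, 11/3, 13/2, 7/2)
obs 10: x=3 → posterior Dirichlet(17/2, 8/3, 11/3, 15/2, 7/2)
obs 11: x=4 → posterior Dirichlet(17/2, 8/3, 11/3, 15/2, 9/2)
obs 12: x=1 → posterior Dirichlet(17/2, 11/3, 11/3, 15/2, 9/2)
obs 13: x=4 → posterior Dirichlet(17/2, 11/3, 11/3, 15/2, 11/2)
obs 14: x=1 → posterior Dirichlet(17/2, 14/3, 11/3, 15/2, 11/2)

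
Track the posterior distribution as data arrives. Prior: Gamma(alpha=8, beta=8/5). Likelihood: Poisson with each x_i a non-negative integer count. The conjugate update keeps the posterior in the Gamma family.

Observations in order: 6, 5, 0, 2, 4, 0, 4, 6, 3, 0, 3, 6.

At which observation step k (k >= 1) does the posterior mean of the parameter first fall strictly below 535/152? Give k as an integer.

k = 6

obs 1: x=6 → posterior Gamma(14, 13/5)
obs 2: x=5 → posterior Gamma(19, 18/5)
obs 3: x=0 → posterior Gamma(19, 23/5)
obs 4: x=2 → posterior Gamma(21, 28/5)
obs 5: x=4 → posterior Gamma(25, 33/5)
obs 6: x=0 → posterior Gamma(25, 38/5)
obs 7: x=4 → posterior Gamma(29, 43/5)
obs 8: x=6 → posterior Gamma(35, 48/5)
obs 9: x=3 → posterior Gamma(38, 53/5)
obs 10: x=0 → posterior Gamma(38, 58/5)
obs 11: x=3 → posterior Gamma(41, 63/5)
obs 12: x=6 → posterior Gamma(47, 68/5)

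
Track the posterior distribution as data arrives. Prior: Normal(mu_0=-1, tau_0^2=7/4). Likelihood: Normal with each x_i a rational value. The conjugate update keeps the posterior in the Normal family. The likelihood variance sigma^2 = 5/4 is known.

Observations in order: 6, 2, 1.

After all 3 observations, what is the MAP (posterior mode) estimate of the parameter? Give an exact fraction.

29/13

obs 1: x=6 → posterior Normal(37/12, 35/48)
obs 2: x=2 → posterior Normal(51/19, 35/76)
obs 3: x=1 → posterior Normal(29/13, 35/104)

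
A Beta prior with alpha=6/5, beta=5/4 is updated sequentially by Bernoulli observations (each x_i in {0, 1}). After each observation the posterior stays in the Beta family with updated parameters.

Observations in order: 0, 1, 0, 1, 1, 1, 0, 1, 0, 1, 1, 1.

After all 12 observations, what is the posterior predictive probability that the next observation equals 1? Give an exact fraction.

obs 1: x=0 → posterior Beta(6/5, 9/4)
obs 2: x=1 → posterior Beta(11/5, 9/4)
obs 3: x=0 → posterior Beta(11/5, 13/4)
obs 4: x=1 → posterior Beta(16/5, 13/4)
obs 5: x=1 → posterior Beta(21/5, 13/4)
obs 6: x=1 → posterior Beta(26/5, 13/4)
obs 7: x=0 → posterior Beta(26/5, 17/4)
obs 8: x=1 → posterior Beta(31/5, 17/4)
obs 9: x=0 → posterior Beta(31/5, 21/4)
obs 10: x=1 → posterior Beta(36/5, 21/4)
obs 11: x=1 → posterior Beta(41/5, 21/4)
obs 12: x=1 → posterior Beta(46/5, 21/4)

184/289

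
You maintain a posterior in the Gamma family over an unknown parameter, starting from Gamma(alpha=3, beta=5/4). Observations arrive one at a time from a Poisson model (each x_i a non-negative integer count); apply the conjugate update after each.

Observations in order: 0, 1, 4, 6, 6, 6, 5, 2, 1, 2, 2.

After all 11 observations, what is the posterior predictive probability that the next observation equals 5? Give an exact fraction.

14706559818568021727548372153192168167303271023451779254625151132253663232/139271544806023811491399181515303374259862508405977724283209557841619274477

obs 1: x=0 → posterior Gamma(3, 9/4)
obs 2: x=1 → posterior Gamma(4, 13/4)
obs 3: x=4 → posterior Gamma(8, 17/4)
obs 4: x=6 → posterior Gamma(14, 21/4)
obs 5: x=6 → posterior Gamma(20, 25/4)
obs 6: x=6 → posterior Gamma(26, 29/4)
obs 7: x=5 → posterior Gamma(31, 33/4)
obs 8: x=2 → posterior Gamma(33, 37/4)
obs 9: x=1 → posterior Gamma(34, 41/4)
obs 10: x=2 → posterior Gamma(36, 45/4)
obs 11: x=2 → posterior Gamma(38, 49/4)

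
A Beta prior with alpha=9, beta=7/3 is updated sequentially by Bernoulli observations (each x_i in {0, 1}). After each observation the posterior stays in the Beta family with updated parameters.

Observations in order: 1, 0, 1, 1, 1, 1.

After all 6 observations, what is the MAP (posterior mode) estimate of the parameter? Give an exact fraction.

obs 1: x=1 → posterior Beta(10, 7/3)
obs 2: x=0 → posterior Beta(10, 10/3)
obs 3: x=1 → posterior Beta(11, 10/3)
obs 4: x=1 → posterior Beta(12, 10/3)
obs 5: x=1 → posterior Beta(13, 10/3)
obs 6: x=1 → posterior Beta(14, 10/3)

39/46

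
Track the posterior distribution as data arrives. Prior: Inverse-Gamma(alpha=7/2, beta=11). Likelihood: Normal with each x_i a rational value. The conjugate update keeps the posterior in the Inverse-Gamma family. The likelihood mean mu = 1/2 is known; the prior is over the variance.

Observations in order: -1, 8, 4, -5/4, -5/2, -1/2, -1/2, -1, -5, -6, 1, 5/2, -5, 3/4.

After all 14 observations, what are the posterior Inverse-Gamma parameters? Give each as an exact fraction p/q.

obs 1: x=-1 → posterior Inverse-Gamma(4, 97/8)
obs 2: x=8 → posterior Inverse-Gamma(9/2, 161/4)
obs 3: x=4 → posterior Inverse-Gamma(5, 371/8)
obs 4: x=-5/4 → posterior Inverse-Gamma(11/2, 1533/32)
obs 5: x=-5/2 → posterior Inverse-Gamma(6, 1677/32)
obs 6: x=-1/2 → posterior Inverse-Gamma(13/2, 1693/32)
obs 7: x=-1/2 → posterior Inverse-Gamma(7, 1709/32)
obs 8: x=-1 → posterior Inverse-Gamma(15/2, 1745/32)
obs 9: x=-5 → posterior Inverse-Gamma(8, 2229/32)
obs 10: x=-6 → posterior Inverse-Gamma(17/2, 2905/32)
obs 11: x=1 → posterior Inverse-Gamma(9, 2909/32)
obs 12: x=5/2 → posterior Inverse-Gamma(19/2, 2973/32)
obs 13: x=-5 → posterior Inverse-Gamma(10, 3457/32)
obs 14: x=3/4 → posterior Inverse-Gamma(21/2, 1729/16)

alpha=21/2, beta=1729/16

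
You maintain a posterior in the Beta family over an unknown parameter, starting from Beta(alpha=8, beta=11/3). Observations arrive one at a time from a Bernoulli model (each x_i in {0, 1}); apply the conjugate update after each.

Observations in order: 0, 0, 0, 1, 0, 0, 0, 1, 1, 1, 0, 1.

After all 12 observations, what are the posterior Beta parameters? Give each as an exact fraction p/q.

obs 1: x=0 → posterior Beta(8, 14/3)
obs 2: x=0 → posterior Beta(8, 17/3)
obs 3: x=0 → posterior Beta(8, 20/3)
obs 4: x=1 → posterior Beta(9, 20/3)
obs 5: x=0 → posterior Beta(9, 23/3)
obs 6: x=0 → posterior Beta(9, 26/3)
obs 7: x=0 → posterior Beta(9, 29/3)
obs 8: x=1 → posterior Beta(10, 29/3)
obs 9: x=1 → posterior Beta(11, 29/3)
obs 10: x=1 → posterior Beta(12, 29/3)
obs 11: x=0 → posterior Beta(12, 32/3)
obs 12: x=1 → posterior Beta(13, 32/3)

alpha=13, beta=32/3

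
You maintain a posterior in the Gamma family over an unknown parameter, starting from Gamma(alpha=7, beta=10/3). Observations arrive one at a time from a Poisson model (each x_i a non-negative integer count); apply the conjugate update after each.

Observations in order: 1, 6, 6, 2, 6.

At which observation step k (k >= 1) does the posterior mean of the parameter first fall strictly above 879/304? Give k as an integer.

k = 3

obs 1: x=1 → posterior Gamma(8, 13/3)
obs 2: x=6 → posterior Gamma(14, 16/3)
obs 3: x=6 → posterior Gamma(20, 19/3)
obs 4: x=2 → posterior Gamma(22, 22/3)
obs 5: x=6 → posterior Gamma(28, 25/3)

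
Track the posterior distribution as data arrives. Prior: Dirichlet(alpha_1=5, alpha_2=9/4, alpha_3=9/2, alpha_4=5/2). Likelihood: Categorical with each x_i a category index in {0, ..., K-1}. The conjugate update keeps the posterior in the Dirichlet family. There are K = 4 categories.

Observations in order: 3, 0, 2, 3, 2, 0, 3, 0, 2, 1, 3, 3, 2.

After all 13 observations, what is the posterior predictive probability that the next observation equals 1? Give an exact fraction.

13/109

obs 1: x=3 → posterior Dirichlet(5, 9/4, 9/2, 7/2)
obs 2: x=0 → posterior Dirichlet(6, 9/4, 9/2, 7/2)
obs 3: x=2 → posterior Dirichlet(6, 9/4, 11/2, 7/2)
obs 4: x=3 → posterior Dirichlet(6, 9/4, 11/2, 9/2)
obs 5: x=2 → posterior Dirichlet(6, 9/4, 13/2, 9/2)
obs 6: x=0 → posterior Dirichlet(7, 9/4, 13/2, 9/2)
obs 7: x=3 → posterior Dirichlet(7, 9/4, 13/2, 11/2)
obs 8: x=0 → posterior Dirichlet(8, 9/4, 13/2, 11/2)
obs 9: x=2 → posterior Dirichlet(8, 9/4, 15/2, 11/2)
obs 10: x=1 → posterior Dirichlet(8, 13/4, 15/2, 11/2)
obs 11: x=3 → posterior Dirichlet(8, 13/4, 15/2, 13/2)
obs 12: x=3 → posterior Dirichlet(8, 13/4, 15/2, 15/2)
obs 13: x=2 → posterior Dirichlet(8, 13/4, 17/2, 15/2)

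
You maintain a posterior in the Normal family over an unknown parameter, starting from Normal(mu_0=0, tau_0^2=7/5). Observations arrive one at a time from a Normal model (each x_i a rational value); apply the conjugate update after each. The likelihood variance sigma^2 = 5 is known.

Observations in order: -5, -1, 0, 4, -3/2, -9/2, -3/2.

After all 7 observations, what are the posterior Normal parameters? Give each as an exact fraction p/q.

mu_0=-133/148, tau_0^2=35/74

obs 1: x=-5 → posterior Normal(-35/32, 35/32)
obs 2: x=-1 → posterior Normal(-14/13, 35/39)
obs 3: x=0 → posterior Normal(-21/23, 35/46)
obs 4: x=4 → posterior Normal(-14/53, 35/53)
obs 5: x=-3/2 → posterior Normal(-49/120, 7/12)
obs 6: x=-9/2 → posterior Normal(-56/67, 35/67)
obs 7: x=-3/2 → posterior Normal(-133/148, 35/74)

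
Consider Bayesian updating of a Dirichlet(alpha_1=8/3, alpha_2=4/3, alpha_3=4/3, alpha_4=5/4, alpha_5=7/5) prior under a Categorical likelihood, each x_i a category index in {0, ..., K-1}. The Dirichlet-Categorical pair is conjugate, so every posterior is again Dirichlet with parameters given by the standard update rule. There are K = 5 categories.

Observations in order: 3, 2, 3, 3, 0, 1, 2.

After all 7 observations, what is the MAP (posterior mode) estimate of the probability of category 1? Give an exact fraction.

obs 1: x=3 → posterior Dirichlet(8/3, 4/3, 4/3, 9/4, 7/5)
obs 2: x=2 → posterior Dirichlet(8/3, 4/3, 7/3, 9/4, 7/5)
obs 3: x=3 → posterior Dirichlet(8/3, 4/3, 7/3, 13/4, 7/5)
obs 4: x=3 → posterior Dirichlet(8/3, 4/3, 7/3, 17/4, 7/5)
obs 5: x=0 → posterior Dirichlet(11/3, 4/3, 7/3, 17/4, 7/5)
obs 6: x=1 → posterior Dirichlet(11/3, 7/3, 7/3, 17/4, 7/5)
obs 7: x=2 → posterior Dirichlet(11/3, 7/3, 10/3, 17/4, 7/5)

80/599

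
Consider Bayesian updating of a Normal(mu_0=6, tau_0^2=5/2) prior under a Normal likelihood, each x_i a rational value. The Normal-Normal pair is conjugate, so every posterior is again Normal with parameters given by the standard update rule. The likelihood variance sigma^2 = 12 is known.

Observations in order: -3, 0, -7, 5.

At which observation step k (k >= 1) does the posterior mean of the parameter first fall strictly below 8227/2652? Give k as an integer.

obs 1: x=-3 → posterior Normal(129/29, 60/29)
obs 2: x=0 → posterior Normal(129/34, 30/17)
obs 3: x=-7 → posterior Normal(94/39, 20/13)
obs 4: x=5 → posterior Normal(119/44, 15/11)

k = 3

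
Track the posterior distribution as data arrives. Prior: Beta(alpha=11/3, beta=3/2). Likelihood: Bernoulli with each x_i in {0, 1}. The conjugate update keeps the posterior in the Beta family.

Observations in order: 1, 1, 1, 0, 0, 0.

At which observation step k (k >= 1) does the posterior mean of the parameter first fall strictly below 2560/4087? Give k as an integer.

k = 6

obs 1: x=1 → posterior Beta(14/3, 3/2)
obs 2: x=1 → posterior Beta(17/3, 3/2)
obs 3: x=1 → posterior Beta(20/3, 3/2)
obs 4: x=0 → posterior Beta(20/3, 5/2)
obs 5: x=0 → posterior Beta(20/3, 7/2)
obs 6: x=0 → posterior Beta(20/3, 9/2)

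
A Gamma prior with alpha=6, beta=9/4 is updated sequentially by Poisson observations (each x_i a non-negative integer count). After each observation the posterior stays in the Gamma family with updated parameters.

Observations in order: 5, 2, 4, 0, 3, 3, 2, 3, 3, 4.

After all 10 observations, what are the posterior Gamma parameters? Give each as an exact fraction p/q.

obs 1: x=5 → posterior Gamma(11, 13/4)
obs 2: x=2 → posterior Gamma(13, 17/4)
obs 3: x=4 → posterior Gamma(17, 21/4)
obs 4: x=0 → posterior Gamma(17, 25/4)
obs 5: x=3 → posterior Gamma(20, 29/4)
obs 6: x=3 → posterior Gamma(23, 33/4)
obs 7: x=2 → posterior Gamma(25, 37/4)
obs 8: x=3 → posterior Gamma(28, 41/4)
obs 9: x=3 → posterior Gamma(31, 45/4)
obs 10: x=4 → posterior Gamma(35, 49/4)

alpha=35, beta=49/4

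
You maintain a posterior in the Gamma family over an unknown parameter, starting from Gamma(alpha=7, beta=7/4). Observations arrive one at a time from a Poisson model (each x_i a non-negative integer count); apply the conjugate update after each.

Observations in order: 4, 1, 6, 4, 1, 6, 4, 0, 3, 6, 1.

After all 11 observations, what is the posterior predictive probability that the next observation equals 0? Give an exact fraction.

26638978799216943925229620320677441270528643682201713763191077428482384651/684850296707306732214860095182846193211312005360014154575765132904052734375

obs 1: x=4 → posterior Gamma(11, 11/4)
obs 2: x=1 → posterior Gamma(12, 15/4)
obs 3: x=6 → posterior Gamma(18, 19/4)
obs 4: x=4 → posterior Gamma(22, 23/4)
obs 5: x=1 → posterior Gamma(23, 27/4)
obs 6: x=6 → posterior Gamma(29, 31/4)
obs 7: x=4 → posterior Gamma(33, 35/4)
obs 8: x=0 → posterior Gamma(33, 39/4)
obs 9: x=3 → posterior Gamma(36, 43/4)
obs 10: x=6 → posterior Gamma(42, 47/4)
obs 11: x=1 → posterior Gamma(43, 51/4)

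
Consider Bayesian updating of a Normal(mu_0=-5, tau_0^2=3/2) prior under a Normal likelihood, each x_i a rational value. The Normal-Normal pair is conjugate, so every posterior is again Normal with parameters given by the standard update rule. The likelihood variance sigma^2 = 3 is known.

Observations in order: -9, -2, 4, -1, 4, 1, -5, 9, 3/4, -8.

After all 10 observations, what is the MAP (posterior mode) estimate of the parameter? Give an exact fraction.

-65/48

obs 1: x=-9 → posterior Normal(-19/3, 1)
obs 2: x=-2 → posterior Normal(-21/4, 3/4)
obs 3: x=4 → posterior Normal(-17/5, 3/5)
obs 4: x=-1 → posterior Normal(-3, 1/2)
obs 5: x=4 → posterior Normal(-2, 3/7)
obs 6: x=1 → posterior Normal(-13/8, 3/8)
obs 7: x=-5 → posterior Normal(-2, 1/3)
obs 8: x=9 → posterior Normal(-9/10, 3/10)
obs 9: x=3/4 → posterior Normal(-3/4, 3/11)
obs 10: x=-8 → posterior Normal(-65/48, 1/4)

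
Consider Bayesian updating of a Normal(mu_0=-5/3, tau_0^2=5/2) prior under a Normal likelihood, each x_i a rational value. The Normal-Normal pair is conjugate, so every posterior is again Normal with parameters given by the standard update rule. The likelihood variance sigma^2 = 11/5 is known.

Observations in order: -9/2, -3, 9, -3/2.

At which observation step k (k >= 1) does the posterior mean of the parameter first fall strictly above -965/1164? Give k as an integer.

k = 3

obs 1: x=-9/2 → posterior Normal(-895/282, 55/47)
obs 2: x=-3 → posterior Normal(-1345/432, 55/72)
obs 3: x=9 → posterior Normal(5/582, 55/97)
obs 4: x=-3/2 → posterior Normal(-55/183, 55/122)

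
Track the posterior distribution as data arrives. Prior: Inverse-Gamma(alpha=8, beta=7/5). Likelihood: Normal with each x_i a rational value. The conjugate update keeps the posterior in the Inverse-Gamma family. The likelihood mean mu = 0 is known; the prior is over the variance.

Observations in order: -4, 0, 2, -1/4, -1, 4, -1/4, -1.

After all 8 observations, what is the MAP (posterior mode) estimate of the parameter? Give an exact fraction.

obs 1: x=-4 → posterior Inverse-Gamma(17/2, 47/5)
obs 2: x=0 → posterior Inverse-Gamma(9, 47/5)
obs 3: x=2 → posterior Inverse-Gamma(19/2, 57/5)
obs 4: x=-1/4 → posterior Inverse-Gamma(10, 1829/160)
obs 5: x=-1 → posterior Inverse-Gamma(21/2, 1909/160)
obs 6: x=4 → posterior Inverse-Gamma(11, 3189/160)
obs 7: x=-1/4 → posterior Inverse-Gamma(23/2, 1597/80)
obs 8: x=-1 → posterior Inverse-Gamma(12, 1637/80)

1637/1040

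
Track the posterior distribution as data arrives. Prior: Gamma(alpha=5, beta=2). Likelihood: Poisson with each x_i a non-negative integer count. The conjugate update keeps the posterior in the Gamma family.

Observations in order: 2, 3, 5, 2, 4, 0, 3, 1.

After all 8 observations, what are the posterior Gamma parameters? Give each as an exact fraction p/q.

obs 1: x=2 → posterior Gamma(7, 3)
obs 2: x=3 → posterior Gamma(10, 4)
obs 3: x=5 → posterior Gamma(15, 5)
obs 4: x=2 → posterior Gamma(17, 6)
obs 5: x=4 → posterior Gamma(21, 7)
obs 6: x=0 → posterior Gamma(21, 8)
obs 7: x=3 → posterior Gamma(24, 9)
obs 8: x=1 → posterior Gamma(25, 10)

alpha=25, beta=10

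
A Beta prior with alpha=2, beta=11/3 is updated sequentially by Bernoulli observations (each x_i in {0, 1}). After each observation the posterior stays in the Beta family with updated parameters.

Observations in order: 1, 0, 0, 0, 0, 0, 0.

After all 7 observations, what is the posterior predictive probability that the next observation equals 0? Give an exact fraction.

29/38

obs 1: x=1 → posterior Beta(3, 11/3)
obs 2: x=0 → posterior Beta(3, 14/3)
obs 3: x=0 → posterior Beta(3, 17/3)
obs 4: x=0 → posterior Beta(3, 20/3)
obs 5: x=0 → posterior Beta(3, 23/3)
obs 6: x=0 → posterior Beta(3, 26/3)
obs 7: x=0 → posterior Beta(3, 29/3)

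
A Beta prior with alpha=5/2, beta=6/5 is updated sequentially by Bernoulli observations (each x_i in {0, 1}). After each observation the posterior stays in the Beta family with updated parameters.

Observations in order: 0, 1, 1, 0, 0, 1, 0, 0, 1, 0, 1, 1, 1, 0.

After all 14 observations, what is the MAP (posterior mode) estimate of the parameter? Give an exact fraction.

obs 1: x=0 → posterior Beta(5/2, 11/5)
obs 2: x=1 → posterior Beta(7/2, 11/5)
obs 3: x=1 → posterior Beta(9/2, 11/5)
obs 4: x=0 → posterior Beta(9/2, 16/5)
obs 5: x=0 → posterior Beta(9/2, 21/5)
obs 6: x=1 → posterior Beta(11/2, 21/5)
obs 7: x=0 → posterior Beta(11/2, 26/5)
obs 8: x=0 → posterior Beta(11/2, 31/5)
obs 9: x=1 → posterior Beta(13/2, 31/5)
obs 10: x=0 → posterior Beta(13/2, 36/5)
obs 11: x=1 → posterior Beta(15/2, 36/5)
obs 12: x=1 → posterior Beta(17/2, 36/5)
obs 13: x=1 → posterior Beta(19/2, 36/5)
obs 14: x=0 → posterior Beta(19/2, 41/5)

85/157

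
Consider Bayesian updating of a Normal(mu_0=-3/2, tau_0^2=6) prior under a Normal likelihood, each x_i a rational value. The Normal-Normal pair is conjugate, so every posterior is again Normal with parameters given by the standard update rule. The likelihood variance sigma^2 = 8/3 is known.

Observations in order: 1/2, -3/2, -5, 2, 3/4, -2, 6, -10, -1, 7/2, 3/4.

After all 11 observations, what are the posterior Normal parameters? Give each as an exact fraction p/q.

mu_0=-60/103, tau_0^2=24/103

obs 1: x=1/2 → posterior Normal(-3/26, 24/13)
obs 2: x=-3/2 → posterior Normal(-15/22, 12/11)
obs 3: x=-5 → posterior Normal(-60/31, 24/31)
obs 4: x=2 → posterior Normal(-21/20, 3/5)
obs 5: x=3/4 → posterior Normal(-141/196, 24/49)
obs 6: x=-2 → posterior Normal(-213/232, 12/29)
obs 7: x=6 → posterior Normal(3/268, 24/67)
obs 8: x=-10 → posterior Normal(-357/304, 6/19)
obs 9: x=-1 → posterior Normal(-393/340, 24/85)
obs 10: x=7/2 → posterior Normal(-267/376, 12/47)
obs 11: x=3/4 → posterior Normal(-60/103, 24/103)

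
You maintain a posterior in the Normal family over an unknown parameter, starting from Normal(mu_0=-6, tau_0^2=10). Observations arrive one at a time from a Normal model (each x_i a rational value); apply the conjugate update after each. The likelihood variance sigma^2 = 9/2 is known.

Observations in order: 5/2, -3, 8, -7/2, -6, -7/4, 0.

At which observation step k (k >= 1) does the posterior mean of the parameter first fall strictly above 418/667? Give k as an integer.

obs 1: x=5/2 → posterior Normal(-4/29, 90/29)
obs 2: x=-3 → posterior Normal(-64/49, 90/49)
obs 3: x=8 → posterior Normal(32/23, 30/23)
obs 4: x=-7/2 → posterior Normal(26/89, 90/89)
obs 5: x=-6 → posterior Normal(-94/109, 90/109)
obs 6: x=-7/4 → posterior Normal(-1, 30/43)
obs 7: x=0 → posterior Normal(-129/149, 90/149)

k = 3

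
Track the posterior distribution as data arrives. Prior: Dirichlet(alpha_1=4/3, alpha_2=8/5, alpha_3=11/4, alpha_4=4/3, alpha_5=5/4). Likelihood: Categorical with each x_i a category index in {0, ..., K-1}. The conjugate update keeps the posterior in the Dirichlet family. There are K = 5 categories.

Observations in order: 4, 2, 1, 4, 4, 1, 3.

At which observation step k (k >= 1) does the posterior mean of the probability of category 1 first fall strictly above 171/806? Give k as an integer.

k = 3

obs 1: x=4 → posterior Dirichlet(4/3, 8/5, 11/4, 4/3, 9/4)
obs 2: x=2 → posterior Dirichlet(4/3, 8/5, 15/4, 4/3, 9/4)
obs 3: x=1 → posterior Dirichlet(4/3, 13/5, 15/4, 4/3, 9/4)
obs 4: x=4 → posterior Dirichlet(4/3, 13/5, 15/4, 4/3, 13/4)
obs 5: x=4 → posterior Dirichlet(4/3, 13/5, 15/4, 4/3, 17/4)
obs 6: x=1 → posterior Dirichlet(4/3, 18/5, 15/4, 4/3, 17/4)
obs 7: x=3 → posterior Dirichlet(4/3, 18/5, 15/4, 7/3, 17/4)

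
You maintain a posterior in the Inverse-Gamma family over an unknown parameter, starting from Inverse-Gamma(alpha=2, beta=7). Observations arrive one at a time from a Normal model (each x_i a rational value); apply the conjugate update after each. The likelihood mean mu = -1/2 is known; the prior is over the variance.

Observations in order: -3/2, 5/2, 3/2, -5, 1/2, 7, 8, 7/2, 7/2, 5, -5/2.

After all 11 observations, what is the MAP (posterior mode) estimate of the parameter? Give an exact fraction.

244/17

obs 1: x=-3/2 → posterior Inverse-Gamma(5/2, 15/2)
obs 2: x=5/2 → posterior Inverse-Gamma(3, 12)
obs 3: x=3/2 → posterior Inverse-Gamma(7/2, 14)
obs 4: x=-5 → posterior Inverse-Gamma(4, 193/8)
obs 5: x=1/2 → posterior Inverse-Gamma(9/2, 197/8)
obs 6: x=7 → posterior Inverse-Gamma(5, 211/4)
obs 7: x=8 → posterior Inverse-Gamma(11/2, 711/8)
obs 8: x=7/2 → posterior Inverse-Gamma(6, 775/8)
obs 9: x=7/2 → posterior Inverse-Gamma(13/2, 839/8)
obs 10: x=5 → posterior Inverse-Gamma(7, 120)
obs 11: x=-5/2 → posterior Inverse-Gamma(15/2, 122)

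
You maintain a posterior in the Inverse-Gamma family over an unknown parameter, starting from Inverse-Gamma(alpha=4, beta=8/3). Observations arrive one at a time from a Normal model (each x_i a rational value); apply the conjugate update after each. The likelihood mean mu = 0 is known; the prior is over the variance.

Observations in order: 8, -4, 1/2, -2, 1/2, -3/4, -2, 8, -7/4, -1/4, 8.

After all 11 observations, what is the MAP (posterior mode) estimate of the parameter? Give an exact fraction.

10825/1008

obs 1: x=8 → posterior Inverse-Gamma(9/2, 104/3)
obs 2: x=-4 → posterior Inverse-Gamma(5, 128/3)
obs 3: x=1/2 → posterior Inverse-Gamma(11/2, 1027/24)
obs 4: x=-2 → posterior Inverse-Gamma(6, 1075/24)
obs 5: x=1/2 → posterior Inverse-Gamma(13/2, 539/12)
obs 6: x=-3/4 → posterior Inverse-Gamma(7, 4339/96)
obs 7: x=-2 → posterior Inverse-Gamma(15/2, 4531/96)
obs 8: x=8 → posterior Inverse-Gamma(8, 7603/96)
obs 9: x=-7/4 → posterior Inverse-Gamma(17/2, 3875/48)
obs 10: x=-1/4 → posterior Inverse-Gamma(9, 7753/96)
obs 11: x=8 → posterior Inverse-Gamma(19/2, 10825/96)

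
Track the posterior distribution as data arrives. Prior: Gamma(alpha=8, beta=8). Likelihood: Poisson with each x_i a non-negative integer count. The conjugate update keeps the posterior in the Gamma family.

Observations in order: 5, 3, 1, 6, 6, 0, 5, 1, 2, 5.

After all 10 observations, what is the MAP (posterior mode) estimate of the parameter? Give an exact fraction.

41/18

obs 1: x=5 → posterior Gamma(13, 9)
obs 2: x=3 → posterior Gamma(16, 10)
obs 3: x=1 → posterior Gamma(17, 11)
obs 4: x=6 → posterior Gamma(23, 12)
obs 5: x=6 → posterior Gamma(29, 13)
obs 6: x=0 → posterior Gamma(29, 14)
obs 7: x=5 → posterior Gamma(34, 15)
obs 8: x=1 → posterior Gamma(35, 16)
obs 9: x=2 → posterior Gamma(37, 17)
obs 10: x=5 → posterior Gamma(42, 18)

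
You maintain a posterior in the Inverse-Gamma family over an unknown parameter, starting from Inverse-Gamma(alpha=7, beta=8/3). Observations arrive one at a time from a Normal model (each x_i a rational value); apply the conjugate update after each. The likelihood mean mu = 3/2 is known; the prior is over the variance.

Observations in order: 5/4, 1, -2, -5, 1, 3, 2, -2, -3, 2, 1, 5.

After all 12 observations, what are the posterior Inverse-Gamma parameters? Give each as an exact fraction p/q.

alpha=13, beta=5191/96

obs 1: x=5/4 → posterior Inverse-Gamma(15/2, 259/96)
obs 2: x=1 → posterior Inverse-Gamma(8, 271/96)
obs 3: x=-2 → posterior Inverse-Gamma(17/2, 859/96)
obs 4: x=-5 → posterior Inverse-Gamma(9, 2887/96)
obs 5: x=1 → posterior Inverse-Gamma(19/2, 2899/96)
obs 6: x=3 → posterior Inverse-Gamma(10, 3007/96)
obs 7: x=2 → posterior Inverse-Gamma(21/2, 3019/96)
obs 8: x=-2 → posterior Inverse-Gamma(11, 3607/96)
obs 9: x=-3 → posterior Inverse-Gamma(23/2, 4579/96)
obs 10: x=2 → posterior Inverse-Gamma(12, 4591/96)
obs 11: x=1 → posterior Inverse-Gamma(25/2, 4603/96)
obs 12: x=5 → posterior Inverse-Gamma(13, 5191/96)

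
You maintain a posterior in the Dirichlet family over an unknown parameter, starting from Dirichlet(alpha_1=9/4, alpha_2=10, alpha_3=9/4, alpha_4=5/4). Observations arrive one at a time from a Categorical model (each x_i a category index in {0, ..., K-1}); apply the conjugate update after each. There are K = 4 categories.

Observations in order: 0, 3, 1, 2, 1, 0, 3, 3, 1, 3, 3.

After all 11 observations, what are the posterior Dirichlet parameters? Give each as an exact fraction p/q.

obs 1: x=0 → posterior Dirichlet(13/4, 10, 9/4, 5/4)
obs 2: x=3 → posterior Dirichlet(13/4, 10, 9/4, 9/4)
obs 3: x=1 → posterior Dirichlet(13/4, 11, 9/4, 9/4)
obs 4: x=2 → posterior Dirichlet(13/4, 11, 13/4, 9/4)
obs 5: x=1 → posterior Dirichlet(13/4, 12, 13/4, 9/4)
obs 6: x=0 → posterior Dirichlet(17/4, 12, 13/4, 9/4)
obs 7: x=3 → posterior Dirichlet(17/4, 12, 13/4, 13/4)
obs 8: x=3 → posterior Dirichlet(17/4, 12, 13/4, 17/4)
obs 9: x=1 → posterior Dirichlet(17/4, 13, 13/4, 17/4)
obs 10: x=3 → posterior Dirichlet(17/4, 13, 13/4, 21/4)
obs 11: x=3 → posterior Dirichlet(17/4, 13, 13/4, 25/4)

alpha_1=17/4, alpha_2=13, alpha_3=13/4, alpha_4=25/4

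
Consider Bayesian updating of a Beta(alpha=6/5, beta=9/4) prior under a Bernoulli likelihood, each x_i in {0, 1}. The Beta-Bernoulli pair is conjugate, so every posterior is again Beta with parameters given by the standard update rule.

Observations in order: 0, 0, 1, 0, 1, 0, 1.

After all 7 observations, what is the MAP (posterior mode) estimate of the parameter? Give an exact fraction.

64/169

obs 1: x=0 → posterior Beta(6/5, 13/4)
obs 2: x=0 → posterior Beta(6/5, 17/4)
obs 3: x=1 → posterior Beta(11/5, 17/4)
obs 4: x=0 → posterior Beta(11/5, 21/4)
obs 5: x=1 → posterior Beta(16/5, 21/4)
obs 6: x=0 → posterior Beta(16/5, 25/4)
obs 7: x=1 → posterior Beta(21/5, 25/4)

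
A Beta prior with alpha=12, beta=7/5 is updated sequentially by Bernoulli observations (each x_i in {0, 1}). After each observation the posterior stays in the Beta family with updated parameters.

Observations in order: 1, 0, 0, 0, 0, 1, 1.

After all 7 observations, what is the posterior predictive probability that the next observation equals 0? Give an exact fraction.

obs 1: x=1 → posterior Beta(13, 7/5)
obs 2: x=0 → posterior Beta(13, 12/5)
obs 3: x=0 → posterior Beta(13, 17/5)
obs 4: x=0 → posterior Beta(13, 22/5)
obs 5: x=0 → posterior Beta(13, 27/5)
obs 6: x=1 → posterior Beta(14, 27/5)
obs 7: x=1 → posterior Beta(15, 27/5)

9/34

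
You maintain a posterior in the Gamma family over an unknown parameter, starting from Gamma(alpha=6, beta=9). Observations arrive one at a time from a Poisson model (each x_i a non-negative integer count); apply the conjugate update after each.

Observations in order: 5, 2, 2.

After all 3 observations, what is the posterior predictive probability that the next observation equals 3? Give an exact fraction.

10476774670718730240/112455406951957393129

obs 1: x=5 → posterior Gamma(11, 10)
obs 2: x=2 → posterior Gamma(13, 11)
obs 3: x=2 → posterior Gamma(15, 12)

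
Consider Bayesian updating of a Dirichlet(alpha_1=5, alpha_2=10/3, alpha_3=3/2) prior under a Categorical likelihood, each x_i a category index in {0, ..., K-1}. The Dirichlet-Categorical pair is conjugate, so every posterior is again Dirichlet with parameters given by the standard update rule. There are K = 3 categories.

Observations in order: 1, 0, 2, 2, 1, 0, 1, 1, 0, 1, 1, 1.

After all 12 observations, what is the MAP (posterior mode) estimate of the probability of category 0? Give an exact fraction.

42/113

obs 1: x=1 → posterior Dirichlet(5, 13/3, 3/2)
obs 2: x=0 → posterior Dirichlet(6, 13/3, 3/2)
obs 3: x=2 → posterior Dirichlet(6, 13/3, 5/2)
obs 4: x=2 → posterior Dirichlet(6, 13/3, 7/2)
obs 5: x=1 → posterior Dirichlet(6, 16/3, 7/2)
obs 6: x=0 → posterior Dirichlet(7, 16/3, 7/2)
obs 7: x=1 → posterior Dirichlet(7, 19/3, 7/2)
obs 8: x=1 → posterior Dirichlet(7, 22/3, 7/2)
obs 9: x=0 → posterior Dirichlet(8, 22/3, 7/2)
obs 10: x=1 → posterior Dirichlet(8, 25/3, 7/2)
obs 11: x=1 → posterior Dirichlet(8, 28/3, 7/2)
obs 12: x=1 → posterior Dirichlet(8, 31/3, 7/2)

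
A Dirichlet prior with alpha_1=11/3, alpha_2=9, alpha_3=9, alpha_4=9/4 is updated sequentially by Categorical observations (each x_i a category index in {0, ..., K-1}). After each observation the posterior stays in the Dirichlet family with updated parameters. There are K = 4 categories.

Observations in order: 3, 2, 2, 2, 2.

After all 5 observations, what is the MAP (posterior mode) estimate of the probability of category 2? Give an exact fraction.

obs 1: x=3 → posterior Dirichlet(11/3, 9, 9, 13/4)
obs 2: x=2 → posterior Dirichlet(11/3, 9, 10, 13/4)
obs 3: x=2 → posterior Dirichlet(11/3, 9, 11, 13/4)
obs 4: x=2 → posterior Dirichlet(11/3, 9, 12, 13/4)
obs 5: x=2 → posterior Dirichlet(11/3, 9, 13, 13/4)

144/299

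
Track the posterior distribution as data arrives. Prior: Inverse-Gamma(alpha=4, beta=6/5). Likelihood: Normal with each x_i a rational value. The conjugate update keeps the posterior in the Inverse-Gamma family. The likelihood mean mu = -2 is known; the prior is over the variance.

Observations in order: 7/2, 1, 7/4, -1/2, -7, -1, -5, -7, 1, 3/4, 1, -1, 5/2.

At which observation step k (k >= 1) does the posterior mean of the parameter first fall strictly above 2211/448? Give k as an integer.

k = 2

obs 1: x=7/2 → posterior Inverse-Gamma(9/2, 653/40)
obs 2: x=1 → posterior Inverse-Gamma(5, 833/40)
obs 3: x=7/4 → posterior Inverse-Gamma(11/2, 4457/160)
obs 4: x=-1/2 → posterior Inverse-Gamma(6, 4637/160)
obs 5: x=-7 → posterior Inverse-Gamma(13/2, 6637/160)
obs 6: x=-1 → posterior Inverse-Gamma(7, 6717/160)
obs 7: x=-5 → posterior Inverse-Gamma(15/2, 7437/160)
obs 8: x=-7 → posterior Inverse-Gamma(8, 9437/160)
obs 9: x=1 → posterior Inverse-Gamma(17/2, 10157/160)
obs 10: x=3/4 → posterior Inverse-Gamma(9, 5381/80)
obs 11: x=1 → posterior Inverse-Gamma(19/2, 5741/80)
obs 12: x=-1 → posterior Inverse-Gamma(10, 5781/80)
obs 13: x=5/2 → posterior Inverse-Gamma(21/2, 6591/80)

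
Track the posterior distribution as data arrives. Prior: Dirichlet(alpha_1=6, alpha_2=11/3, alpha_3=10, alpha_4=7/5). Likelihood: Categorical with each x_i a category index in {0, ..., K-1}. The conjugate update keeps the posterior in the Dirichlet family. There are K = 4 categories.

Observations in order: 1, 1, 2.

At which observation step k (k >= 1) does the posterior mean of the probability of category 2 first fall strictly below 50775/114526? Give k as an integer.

obs 1: x=1 → posterior Dirichlet(6, 14/3, 10, 7/5)
obs 2: x=1 → posterior Dirichlet(6, 17/3, 10, 7/5)
obs 3: x=2 → posterior Dirichlet(6, 17/3, 11, 7/5)

k = 2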